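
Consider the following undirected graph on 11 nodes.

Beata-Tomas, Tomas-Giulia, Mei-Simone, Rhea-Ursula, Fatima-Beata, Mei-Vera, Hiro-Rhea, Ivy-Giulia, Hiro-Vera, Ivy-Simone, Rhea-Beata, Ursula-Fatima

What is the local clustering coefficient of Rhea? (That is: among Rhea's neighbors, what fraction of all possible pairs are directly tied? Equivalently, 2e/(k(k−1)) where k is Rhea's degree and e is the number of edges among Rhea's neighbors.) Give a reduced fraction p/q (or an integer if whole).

0

Rhea's neighbors: Beata, Hiro, and Ursula (k = 3).
Possible neighbor pairs: C(3,2) = 3. Edges among them: none → e = 0.
Clustering(Rhea) = 0/3 = 0.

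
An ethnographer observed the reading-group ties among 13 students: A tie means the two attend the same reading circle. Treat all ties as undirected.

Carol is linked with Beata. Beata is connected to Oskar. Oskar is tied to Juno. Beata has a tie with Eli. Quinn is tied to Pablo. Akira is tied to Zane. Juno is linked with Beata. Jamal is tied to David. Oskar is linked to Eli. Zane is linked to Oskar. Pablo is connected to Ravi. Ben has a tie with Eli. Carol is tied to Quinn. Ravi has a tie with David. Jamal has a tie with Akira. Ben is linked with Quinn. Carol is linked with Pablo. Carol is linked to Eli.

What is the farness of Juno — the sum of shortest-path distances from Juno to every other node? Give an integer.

33

Distances from Juno: Akira:3, Beata:1, Ben:3, Carol:2, David:5, Eli:2, Jamal:4, Oskar:1, Pablo:3, Quinn:3, Ravi:4, Zane:2.
Sum = 3 + 1 + 3 + 2 + 5 + 2 + 4 + 1 + 3 + 3 + 4 + 2 = 33.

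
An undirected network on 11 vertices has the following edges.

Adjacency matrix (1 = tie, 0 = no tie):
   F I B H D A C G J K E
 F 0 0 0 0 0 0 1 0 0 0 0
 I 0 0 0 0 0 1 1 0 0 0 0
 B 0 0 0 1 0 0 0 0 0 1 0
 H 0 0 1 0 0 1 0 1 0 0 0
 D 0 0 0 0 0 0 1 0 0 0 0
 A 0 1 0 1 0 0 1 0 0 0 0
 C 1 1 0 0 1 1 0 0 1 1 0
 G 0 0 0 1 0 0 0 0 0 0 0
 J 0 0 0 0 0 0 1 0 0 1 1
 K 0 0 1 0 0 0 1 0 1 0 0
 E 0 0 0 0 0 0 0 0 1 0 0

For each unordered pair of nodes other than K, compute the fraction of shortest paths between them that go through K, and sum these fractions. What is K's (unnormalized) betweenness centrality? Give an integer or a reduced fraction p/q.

15/2

Pairs whose geodesics pass through K — F–B: 1; I–B: 1/2; B–D: 1; B–C: 1; B–J: 1; B–E: 1; H–J: 1/2; H–E: 1/2; G–J: 1/2; G–E: 1/2.
All other pairs contribute 0.
Summing the contributions gives betweenness(K) = 15/2.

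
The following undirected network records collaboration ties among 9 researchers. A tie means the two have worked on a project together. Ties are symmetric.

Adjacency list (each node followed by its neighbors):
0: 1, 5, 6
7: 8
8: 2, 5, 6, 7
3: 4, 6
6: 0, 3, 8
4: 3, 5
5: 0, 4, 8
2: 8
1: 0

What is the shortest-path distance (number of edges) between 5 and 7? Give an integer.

One shortest route is 5 – 8 – 7, which uses 2 edges, and 5 and 7 are not directly tied, so nothing shorter exists. So d(5,7) = 2.

2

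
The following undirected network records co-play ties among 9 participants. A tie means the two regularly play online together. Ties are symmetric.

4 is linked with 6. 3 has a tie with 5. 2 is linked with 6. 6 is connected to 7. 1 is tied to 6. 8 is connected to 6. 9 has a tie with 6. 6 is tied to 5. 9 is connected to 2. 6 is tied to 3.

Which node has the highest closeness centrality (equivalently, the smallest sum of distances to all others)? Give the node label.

Farness (sum of distances to all others) for each node — 1:15, 2:14, 3:14, 4:15, 5:14, 6:8, 7:15, 8:15, 9:14.
The smallest farness is 8, for 6, so 6 has the highest closeness.

6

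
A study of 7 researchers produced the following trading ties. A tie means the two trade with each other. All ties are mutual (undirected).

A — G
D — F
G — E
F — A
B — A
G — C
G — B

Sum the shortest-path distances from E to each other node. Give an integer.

14

Distances from E: A:2, B:2, C:2, D:4, F:3, G:1.
Sum = 2 + 2 + 2 + 4 + 3 + 1 = 14.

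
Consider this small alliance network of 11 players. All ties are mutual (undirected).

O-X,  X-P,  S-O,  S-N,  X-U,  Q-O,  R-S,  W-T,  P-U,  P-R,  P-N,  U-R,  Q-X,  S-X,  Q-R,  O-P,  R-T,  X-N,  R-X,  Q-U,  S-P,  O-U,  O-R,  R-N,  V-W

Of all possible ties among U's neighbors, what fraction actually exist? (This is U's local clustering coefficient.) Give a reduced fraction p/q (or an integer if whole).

U's neighbors: O, P, Q, R, and X (k = 5).
Possible neighbor pairs: C(5,2) = 10. Edges among them: O–P, O–Q, O–R, O–X, P–R, P–X, Q–R, Q–X, R–X → e = 9.
Clustering(U) = 9/10.

9/10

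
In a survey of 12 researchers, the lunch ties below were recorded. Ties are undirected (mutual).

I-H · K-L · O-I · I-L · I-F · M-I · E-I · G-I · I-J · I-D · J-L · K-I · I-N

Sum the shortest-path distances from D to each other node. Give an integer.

Distances from D: E:2, F:2, G:2, H:2, I:1, J:2, K:2, L:2, M:2, N:2, O:2.
Sum = 2 + 2 + 2 + 2 + 1 + 2 + 2 + 2 + 2 + 2 + 2 = 21.

21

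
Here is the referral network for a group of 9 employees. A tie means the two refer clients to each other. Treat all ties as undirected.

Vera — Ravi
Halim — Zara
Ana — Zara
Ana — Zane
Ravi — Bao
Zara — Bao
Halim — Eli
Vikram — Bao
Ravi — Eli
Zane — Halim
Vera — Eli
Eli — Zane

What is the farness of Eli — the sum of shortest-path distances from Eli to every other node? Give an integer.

13

Distances from Eli: Ana:2, Bao:2, Halim:1, Ravi:1, Vera:1, Vikram:3, Zane:1, Zara:2.
Sum = 2 + 2 + 1 + 1 + 1 + 3 + 1 + 2 = 13.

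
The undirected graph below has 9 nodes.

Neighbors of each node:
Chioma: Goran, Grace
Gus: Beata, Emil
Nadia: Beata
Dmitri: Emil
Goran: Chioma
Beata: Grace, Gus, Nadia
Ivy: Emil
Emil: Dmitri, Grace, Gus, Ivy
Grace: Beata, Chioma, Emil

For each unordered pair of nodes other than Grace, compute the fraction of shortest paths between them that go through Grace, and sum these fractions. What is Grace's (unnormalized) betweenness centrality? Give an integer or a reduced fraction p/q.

15

Pairs whose geodesics pass through Grace — Gus–Chioma: 2/2; Gus–Goran: 2/2; Ivy–Chioma: 1; Ivy–Nadia: 1/2; Ivy–Beata: 1/2; Ivy–Goran: 1; Emil–Chioma: 1; Emil–Nadia: 1/2; Emil–Beata: 1/2; Emil–Goran: 1; Chioma–Nadia: 1; Chioma–Beata: 1; Chioma–Dmitri: 1; Nadia–Dmitri: 1/2 … (+4 more pairs).
All other pairs contribute 0.
Summing the contributions gives betweenness(Grace) = 15.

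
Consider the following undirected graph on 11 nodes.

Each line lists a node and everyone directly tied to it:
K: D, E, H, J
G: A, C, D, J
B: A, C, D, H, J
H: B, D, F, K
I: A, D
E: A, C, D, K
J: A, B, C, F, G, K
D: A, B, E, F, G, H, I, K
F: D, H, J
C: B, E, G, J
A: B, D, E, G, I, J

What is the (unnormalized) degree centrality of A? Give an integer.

6

A is directly tied to B, D, E, G, I, and J. That is 6 neighbors, so the degree of A is 6.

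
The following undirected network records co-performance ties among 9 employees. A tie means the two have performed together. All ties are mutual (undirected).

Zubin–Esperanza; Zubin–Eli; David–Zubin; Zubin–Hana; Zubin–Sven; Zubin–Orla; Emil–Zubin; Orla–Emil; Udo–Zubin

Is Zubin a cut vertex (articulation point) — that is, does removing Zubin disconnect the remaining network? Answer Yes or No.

Yes

Removing Zubin leaves {Emil and Orla} with no path to {Udo}, so the network splits into 7 components. Zubin is a cut vertex.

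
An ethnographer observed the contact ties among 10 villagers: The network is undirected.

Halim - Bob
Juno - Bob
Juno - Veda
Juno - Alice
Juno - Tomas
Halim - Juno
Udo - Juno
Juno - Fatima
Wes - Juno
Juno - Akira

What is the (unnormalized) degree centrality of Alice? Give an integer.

Alice is directly tied to Juno. That is 1 neighbor, so the degree of Alice is 1.

1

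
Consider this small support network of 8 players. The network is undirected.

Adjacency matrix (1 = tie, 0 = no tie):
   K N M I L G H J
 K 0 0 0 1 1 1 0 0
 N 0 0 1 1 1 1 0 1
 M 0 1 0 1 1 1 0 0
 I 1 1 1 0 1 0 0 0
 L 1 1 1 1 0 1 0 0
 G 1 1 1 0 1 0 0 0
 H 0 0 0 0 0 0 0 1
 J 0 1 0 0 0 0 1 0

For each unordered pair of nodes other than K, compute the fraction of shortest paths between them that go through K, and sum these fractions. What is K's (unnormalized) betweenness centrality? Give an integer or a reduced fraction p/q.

Pairs whose geodesics pass through K — I–G: 1/4.
All other pairs contribute 0.
Summing the contributions gives betweenness(K) = 1/4.

1/4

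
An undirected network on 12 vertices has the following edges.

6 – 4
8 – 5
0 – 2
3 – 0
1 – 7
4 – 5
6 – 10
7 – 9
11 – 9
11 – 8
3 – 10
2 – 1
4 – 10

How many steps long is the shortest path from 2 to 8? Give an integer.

5

One shortest route is 2 – 1 – 7 – 9 – 11 – 8, which uses 5 edges, and at distance 4 from 2 we only reach {4, 6, 11}, which does not include 8. So d(2,8) = 5.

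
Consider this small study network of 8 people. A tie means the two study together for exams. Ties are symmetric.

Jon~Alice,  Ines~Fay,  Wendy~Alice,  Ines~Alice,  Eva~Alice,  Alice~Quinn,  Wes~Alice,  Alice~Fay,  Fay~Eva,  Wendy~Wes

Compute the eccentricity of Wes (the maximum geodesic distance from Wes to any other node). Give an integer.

Distances from Wes: Alice:1, Eva:2, Fay:2, Ines:2, Jon:2, Quinn:2, Wendy:1.
The largest is 2 (to Quinn, Eva, Ines, Jon, and Fay), so the eccentricity of Wes is 2.

2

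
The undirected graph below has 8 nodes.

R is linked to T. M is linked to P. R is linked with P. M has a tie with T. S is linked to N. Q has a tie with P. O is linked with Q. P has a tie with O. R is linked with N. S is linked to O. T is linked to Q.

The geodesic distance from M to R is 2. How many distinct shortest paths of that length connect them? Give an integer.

The shortest distance is 2. The length-2 paths are: M–T–R; M–P–R.
That gives 2 distinct shortest paths.

2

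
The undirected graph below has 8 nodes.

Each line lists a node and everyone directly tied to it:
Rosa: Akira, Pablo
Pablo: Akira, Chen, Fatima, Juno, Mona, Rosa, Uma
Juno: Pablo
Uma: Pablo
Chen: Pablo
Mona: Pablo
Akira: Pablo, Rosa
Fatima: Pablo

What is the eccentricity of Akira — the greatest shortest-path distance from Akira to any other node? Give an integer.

Distances from Akira: Chen:2, Fatima:2, Juno:2, Mona:2, Pablo:1, Rosa:1, Uma:2.
The largest is 2 (to Chen, Uma, Juno, Fatima, and Mona), so the eccentricity of Akira is 2.

2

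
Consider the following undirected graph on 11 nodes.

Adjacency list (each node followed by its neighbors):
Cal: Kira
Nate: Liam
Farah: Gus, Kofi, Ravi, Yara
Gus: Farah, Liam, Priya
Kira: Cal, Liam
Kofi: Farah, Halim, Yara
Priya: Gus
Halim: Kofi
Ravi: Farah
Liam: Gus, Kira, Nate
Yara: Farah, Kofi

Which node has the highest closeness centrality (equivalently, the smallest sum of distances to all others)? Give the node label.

Gus

Farness (sum of distances to all others) for each node — Cal:38, Farah:20, Gus:19, Halim:35, Kira:29, Kofi:26, Liam:22, Nate:31, Priya:28, Ravi:29, Yara:27.
The smallest farness is 19, for Gus, so Gus has the highest closeness.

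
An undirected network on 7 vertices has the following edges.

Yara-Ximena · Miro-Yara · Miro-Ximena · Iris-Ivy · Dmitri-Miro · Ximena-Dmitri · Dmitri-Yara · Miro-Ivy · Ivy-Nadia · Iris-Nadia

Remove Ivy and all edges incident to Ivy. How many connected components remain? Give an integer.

2

Without Ivy, the remaining ties split the others into: {Dmitri, Miro, Ximena, Yara}; {Iris, Nadia}.
That's 2 separate components.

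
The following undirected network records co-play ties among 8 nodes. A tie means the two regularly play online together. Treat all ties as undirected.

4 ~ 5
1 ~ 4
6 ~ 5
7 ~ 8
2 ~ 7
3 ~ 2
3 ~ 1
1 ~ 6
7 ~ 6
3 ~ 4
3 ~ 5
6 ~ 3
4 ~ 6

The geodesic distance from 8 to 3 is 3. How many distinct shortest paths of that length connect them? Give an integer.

2

The shortest distance is 3. The length-3 paths are: 8–7–6–3; 8–7–2–3.
That gives 2 distinct shortest paths.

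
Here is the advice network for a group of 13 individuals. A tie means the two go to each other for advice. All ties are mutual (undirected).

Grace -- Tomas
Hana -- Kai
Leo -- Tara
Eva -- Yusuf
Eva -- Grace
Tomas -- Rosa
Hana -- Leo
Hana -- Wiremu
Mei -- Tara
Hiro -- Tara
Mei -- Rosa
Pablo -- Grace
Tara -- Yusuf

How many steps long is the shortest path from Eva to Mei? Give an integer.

One shortest route is Eva – Yusuf – Tara – Mei, which uses 3 edges, and at distance 2 from Eva we only reach {Pablo, Tara, Tomas}, which does not include Mei. So d(Eva,Mei) = 3.

3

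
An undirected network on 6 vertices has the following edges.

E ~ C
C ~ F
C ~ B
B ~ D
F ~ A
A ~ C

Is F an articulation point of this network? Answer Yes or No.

Even without F, every remaining node can still reach every other (the residual graph is connected), so F is not a cut vertex.

No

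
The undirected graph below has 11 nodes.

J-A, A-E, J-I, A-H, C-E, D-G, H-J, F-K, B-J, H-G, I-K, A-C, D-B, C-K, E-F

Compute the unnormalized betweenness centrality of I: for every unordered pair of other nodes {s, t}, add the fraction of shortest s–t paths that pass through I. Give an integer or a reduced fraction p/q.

Pairs whose geodesics pass through I — B–K: 1; B–F: 1/2; J–K: 1; J–F: 1/2; K–H: 1/2; K–G: 1/2; K–D: 1; F–D: 1/3.
All other pairs contribute 0.
Summing the contributions gives betweenness(I) = 16/3.

16/3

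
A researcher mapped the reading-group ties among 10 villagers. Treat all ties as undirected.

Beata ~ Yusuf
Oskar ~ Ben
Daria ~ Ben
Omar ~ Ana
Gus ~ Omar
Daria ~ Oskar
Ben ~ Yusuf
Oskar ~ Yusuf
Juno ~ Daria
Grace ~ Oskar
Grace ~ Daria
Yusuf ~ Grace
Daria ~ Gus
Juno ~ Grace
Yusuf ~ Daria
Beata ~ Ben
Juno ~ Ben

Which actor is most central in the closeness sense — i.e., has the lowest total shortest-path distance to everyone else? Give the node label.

Farness (sum of distances to all others) for each node — Ana:31, Beata:22, Ben:16, Daria:13, Grace:17, Gus:17, Juno:18, Omar:23, Oskar:17, Yusuf:16.
The smallest farness is 13, for Daria, so Daria has the highest closeness.

Daria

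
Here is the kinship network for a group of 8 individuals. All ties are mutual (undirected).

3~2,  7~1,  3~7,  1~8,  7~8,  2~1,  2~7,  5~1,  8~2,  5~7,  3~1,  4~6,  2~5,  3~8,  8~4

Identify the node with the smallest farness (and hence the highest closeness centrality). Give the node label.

8

Farness (sum of distances to all others) for each node — 1:10, 2:10, 3:11, 4:13, 5:14, 6:19, 7:10, 8:9.
The smallest farness is 9, for 8, so 8 has the highest closeness.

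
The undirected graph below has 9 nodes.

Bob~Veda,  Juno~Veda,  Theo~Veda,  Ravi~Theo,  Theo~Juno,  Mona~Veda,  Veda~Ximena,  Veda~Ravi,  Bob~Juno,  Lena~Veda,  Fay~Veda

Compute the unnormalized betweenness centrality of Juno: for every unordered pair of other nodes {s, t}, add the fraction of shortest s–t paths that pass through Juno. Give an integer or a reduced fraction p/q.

Pairs whose geodesics pass through Juno — Bob–Theo: 1/2.
All other pairs contribute 0.
Summing the contributions gives betweenness(Juno) = 1/2.

1/2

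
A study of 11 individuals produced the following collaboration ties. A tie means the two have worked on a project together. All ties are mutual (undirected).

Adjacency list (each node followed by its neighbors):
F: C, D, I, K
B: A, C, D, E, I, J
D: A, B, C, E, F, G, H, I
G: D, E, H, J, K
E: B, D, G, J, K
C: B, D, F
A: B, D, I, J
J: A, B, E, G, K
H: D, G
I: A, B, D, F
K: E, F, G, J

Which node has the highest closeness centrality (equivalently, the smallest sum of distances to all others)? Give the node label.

Farness (sum of distances to all others) for each node — A:16, B:14, C:17, D:12, E:15, F:16, G:15, H:18, I:16, J:15, K:16.
The smallest farness is 12, for D, so D has the highest closeness.

D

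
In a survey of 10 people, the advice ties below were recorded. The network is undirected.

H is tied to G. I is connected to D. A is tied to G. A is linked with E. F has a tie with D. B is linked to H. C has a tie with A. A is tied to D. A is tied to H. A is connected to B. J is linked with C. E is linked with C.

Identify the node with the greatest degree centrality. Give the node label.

A

Degrees — A:6, B:2, C:3, D:3, E:2, F:1, G:2, H:3, I:1, J:1.
The maximum is 6, attained only by A.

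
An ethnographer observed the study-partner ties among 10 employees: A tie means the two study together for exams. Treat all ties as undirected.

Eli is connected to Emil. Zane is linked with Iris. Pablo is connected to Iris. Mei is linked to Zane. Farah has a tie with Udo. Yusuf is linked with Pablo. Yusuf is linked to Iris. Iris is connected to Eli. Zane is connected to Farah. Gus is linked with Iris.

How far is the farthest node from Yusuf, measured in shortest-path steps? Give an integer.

4

Distances from Yusuf: Eli:2, Emil:3, Farah:3, Gus:2, Iris:1, Mei:3, Pablo:1, Udo:4, Zane:2.
The largest is 4 (to Udo), so the eccentricity of Yusuf is 4.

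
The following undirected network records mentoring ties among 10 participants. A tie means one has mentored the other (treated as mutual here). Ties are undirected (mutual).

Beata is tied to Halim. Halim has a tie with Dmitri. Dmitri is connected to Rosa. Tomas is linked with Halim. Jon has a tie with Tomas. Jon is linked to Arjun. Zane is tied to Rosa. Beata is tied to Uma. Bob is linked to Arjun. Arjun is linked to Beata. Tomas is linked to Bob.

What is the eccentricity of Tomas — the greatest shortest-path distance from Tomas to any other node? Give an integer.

Distances from Tomas: Arjun:2, Beata:2, Bob:1, Dmitri:2, Halim:1, Jon:1, Rosa:3, Uma:3, Zane:4.
The largest is 4 (to Zane), so the eccentricity of Tomas is 4.

4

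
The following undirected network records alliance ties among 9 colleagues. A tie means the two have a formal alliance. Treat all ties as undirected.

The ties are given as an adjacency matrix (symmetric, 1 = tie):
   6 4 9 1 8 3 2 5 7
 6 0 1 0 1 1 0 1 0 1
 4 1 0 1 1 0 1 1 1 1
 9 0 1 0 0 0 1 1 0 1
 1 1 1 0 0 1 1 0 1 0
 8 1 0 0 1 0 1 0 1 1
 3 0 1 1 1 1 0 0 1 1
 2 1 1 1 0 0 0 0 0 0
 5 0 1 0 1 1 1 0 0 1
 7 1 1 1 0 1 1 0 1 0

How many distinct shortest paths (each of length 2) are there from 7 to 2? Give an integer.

The shortest distance is 2. The length-2 paths are: 7–6–2; 7–4–2; 7–9–2.
That gives 3 distinct shortest paths.

3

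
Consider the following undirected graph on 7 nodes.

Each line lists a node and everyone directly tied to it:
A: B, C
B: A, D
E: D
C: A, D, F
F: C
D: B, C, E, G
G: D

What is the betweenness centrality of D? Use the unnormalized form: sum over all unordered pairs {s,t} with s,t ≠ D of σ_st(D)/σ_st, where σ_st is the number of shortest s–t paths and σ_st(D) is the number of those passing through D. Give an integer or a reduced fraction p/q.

Pairs whose geodesics pass through D — A–G: 2/2; A–E: 2/2; G–E: 1; G–B: 1; G–F: 1; G–C: 1; E–B: 1; E–F: 1; E–C: 1; B–F: 1/2; B–C: 1/2.
All other pairs contribute 0.
Summing the contributions gives betweenness(D) = 10.

10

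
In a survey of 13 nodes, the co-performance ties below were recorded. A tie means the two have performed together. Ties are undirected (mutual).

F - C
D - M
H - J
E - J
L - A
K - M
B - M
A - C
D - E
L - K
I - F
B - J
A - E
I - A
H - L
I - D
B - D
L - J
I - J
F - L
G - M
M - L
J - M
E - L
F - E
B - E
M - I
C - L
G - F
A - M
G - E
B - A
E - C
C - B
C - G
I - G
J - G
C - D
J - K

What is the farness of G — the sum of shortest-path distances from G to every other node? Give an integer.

Distances from G: A:2, B:2, C:1, D:2, E:1, F:1, H:2, I:1, J:1, K:2, L:2, M:1.
Sum = 2 + 2 + 1 + 2 + 1 + 1 + 2 + 1 + 1 + 2 + 2 + 1 = 18.

18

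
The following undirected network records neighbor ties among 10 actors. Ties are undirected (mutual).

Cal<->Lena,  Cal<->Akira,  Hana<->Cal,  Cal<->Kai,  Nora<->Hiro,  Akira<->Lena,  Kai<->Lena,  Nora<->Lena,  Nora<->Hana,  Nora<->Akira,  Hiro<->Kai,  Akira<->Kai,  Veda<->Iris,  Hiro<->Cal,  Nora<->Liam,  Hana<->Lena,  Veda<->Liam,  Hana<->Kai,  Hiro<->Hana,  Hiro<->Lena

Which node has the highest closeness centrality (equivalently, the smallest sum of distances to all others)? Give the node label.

Nora

Farness (sum of distances to all others) for each node — Akira:17, Cal:19, Hana:16, Hiro:16, Iris:32, Kai:19, Lena:15, Liam:18, Nora:14, Veda:24.
The smallest farness is 14, for Nora, so Nora has the highest closeness.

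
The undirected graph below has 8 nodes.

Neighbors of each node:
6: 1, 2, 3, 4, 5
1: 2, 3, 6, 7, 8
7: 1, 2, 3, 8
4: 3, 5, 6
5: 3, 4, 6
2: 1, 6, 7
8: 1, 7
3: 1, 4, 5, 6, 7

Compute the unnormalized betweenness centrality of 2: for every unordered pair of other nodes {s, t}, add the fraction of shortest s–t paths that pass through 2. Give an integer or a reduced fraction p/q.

Pairs whose geodesics pass through 2 — 7–6: 1/3.
All other pairs contribute 0.
Summing the contributions gives betweenness(2) = 1/3.

1/3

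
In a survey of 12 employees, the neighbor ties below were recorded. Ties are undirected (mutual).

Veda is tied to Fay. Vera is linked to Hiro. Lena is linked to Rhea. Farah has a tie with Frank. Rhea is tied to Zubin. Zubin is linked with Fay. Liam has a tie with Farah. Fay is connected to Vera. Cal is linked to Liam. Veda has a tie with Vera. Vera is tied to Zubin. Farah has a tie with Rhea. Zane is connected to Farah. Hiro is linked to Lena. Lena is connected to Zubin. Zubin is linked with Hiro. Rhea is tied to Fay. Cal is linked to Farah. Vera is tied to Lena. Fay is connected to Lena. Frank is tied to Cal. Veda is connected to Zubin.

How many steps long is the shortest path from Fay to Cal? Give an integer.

3

One shortest route is Fay – Rhea – Farah – Cal, which uses 3 edges, and at distance 2 from Fay we only reach {Farah, Hiro}, which does not include Cal. So d(Fay,Cal) = 3.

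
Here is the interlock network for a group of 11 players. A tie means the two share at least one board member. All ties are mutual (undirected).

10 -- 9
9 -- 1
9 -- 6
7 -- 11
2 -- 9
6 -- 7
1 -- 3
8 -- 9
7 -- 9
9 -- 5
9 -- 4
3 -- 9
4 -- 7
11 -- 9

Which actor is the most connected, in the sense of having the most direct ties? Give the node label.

Degrees — 1:2, 2:1, 3:2, 4:2, 5:1, 6:2, 7:4, 8:1, 9:10, 10:1, 11:2.
The maximum is 10, attained only by 9.

9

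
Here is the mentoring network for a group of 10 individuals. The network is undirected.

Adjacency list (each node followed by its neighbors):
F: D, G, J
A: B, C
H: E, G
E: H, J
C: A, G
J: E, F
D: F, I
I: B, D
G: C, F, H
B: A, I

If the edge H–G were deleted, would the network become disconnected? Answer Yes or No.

Even without that edge, H still reaches G via H – E – J – F – G, so the network stays connected. Not a bridge.

No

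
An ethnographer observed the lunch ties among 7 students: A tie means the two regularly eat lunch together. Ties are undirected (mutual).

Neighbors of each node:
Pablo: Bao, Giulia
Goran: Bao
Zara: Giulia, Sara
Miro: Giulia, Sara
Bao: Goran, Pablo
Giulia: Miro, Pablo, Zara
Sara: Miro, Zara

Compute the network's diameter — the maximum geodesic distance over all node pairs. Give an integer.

Eccentricity of each node (its greatest distance to any other): Bao:4, Giulia:3, Goran:5, Miro:4, Pablo:3, Sara:5, Zara:4.
The maximum eccentricity is 5, realized for instance by the pair Sara–Goran via Sara – Zara – Giulia – Pablo – Bao – Goran. So the diameter is 5.

5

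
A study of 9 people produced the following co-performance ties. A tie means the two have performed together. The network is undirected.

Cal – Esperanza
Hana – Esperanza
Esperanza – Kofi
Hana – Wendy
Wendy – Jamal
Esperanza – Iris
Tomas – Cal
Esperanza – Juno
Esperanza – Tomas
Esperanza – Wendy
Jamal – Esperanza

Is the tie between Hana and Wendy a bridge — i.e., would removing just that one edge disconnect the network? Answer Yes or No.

No

Even without that edge, Hana still reaches Wendy via Hana – Esperanza – Wendy, so the network stays connected. Not a bridge.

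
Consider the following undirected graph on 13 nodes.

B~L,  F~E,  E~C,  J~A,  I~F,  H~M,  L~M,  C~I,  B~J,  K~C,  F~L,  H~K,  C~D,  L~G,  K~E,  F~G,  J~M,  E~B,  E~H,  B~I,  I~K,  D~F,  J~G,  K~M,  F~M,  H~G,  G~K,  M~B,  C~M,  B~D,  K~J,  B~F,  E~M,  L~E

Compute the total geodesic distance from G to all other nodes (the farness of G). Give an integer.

19

Distances from G: A:2, B:2, C:2, D:2, E:2, F:1, H:1, I:2, J:1, K:1, L:1, M:2.
Sum = 2 + 2 + 2 + 2 + 2 + 1 + 1 + 2 + 1 + 1 + 1 + 2 = 19.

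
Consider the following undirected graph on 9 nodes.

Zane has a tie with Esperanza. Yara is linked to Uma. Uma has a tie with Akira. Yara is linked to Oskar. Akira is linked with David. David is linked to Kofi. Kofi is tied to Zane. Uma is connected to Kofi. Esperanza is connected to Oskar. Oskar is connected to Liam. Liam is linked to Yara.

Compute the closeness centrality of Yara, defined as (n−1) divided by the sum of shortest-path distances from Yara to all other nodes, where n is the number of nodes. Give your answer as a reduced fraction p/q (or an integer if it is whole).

8/15

Distances from Yara: Akira:2, David:3, Esperanza:2, Kofi:2, Liam:1, Oskar:1, Uma:1, Zane:3. Sum = 15.
n = 9, so closeness = 8/15.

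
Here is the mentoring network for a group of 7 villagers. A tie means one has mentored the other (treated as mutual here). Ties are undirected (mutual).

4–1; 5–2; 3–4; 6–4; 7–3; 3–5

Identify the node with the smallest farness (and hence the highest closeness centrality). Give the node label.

Farness (sum of distances to all others) for each node — 1:15, 2:17, 3:9, 4:10, 5:12, 6:15, 7:14.
The smallest farness is 9, for 3, so 3 has the highest closeness.

3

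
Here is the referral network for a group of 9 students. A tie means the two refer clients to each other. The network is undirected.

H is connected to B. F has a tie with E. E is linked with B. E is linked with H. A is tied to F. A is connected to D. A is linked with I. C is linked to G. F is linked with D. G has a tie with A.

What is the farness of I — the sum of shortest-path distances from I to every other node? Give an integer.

Distances from I: A:1, B:4, C:3, D:2, E:3, F:2, G:2, H:4.
Sum = 1 + 4 + 3 + 2 + 3 + 2 + 2 + 4 = 21.

21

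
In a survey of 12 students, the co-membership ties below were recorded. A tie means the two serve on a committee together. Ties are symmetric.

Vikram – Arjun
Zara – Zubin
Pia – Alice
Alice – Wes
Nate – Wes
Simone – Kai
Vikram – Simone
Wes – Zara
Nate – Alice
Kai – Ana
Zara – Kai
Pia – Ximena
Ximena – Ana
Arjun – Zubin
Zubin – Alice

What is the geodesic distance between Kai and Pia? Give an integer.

3

One shortest route is Kai – Ana – Ximena – Pia, which uses 3 edges, and at distance 2 from Kai we only reach {Vikram, Wes, Ximena, Zubin}, which does not include Pia. So d(Kai,Pia) = 3.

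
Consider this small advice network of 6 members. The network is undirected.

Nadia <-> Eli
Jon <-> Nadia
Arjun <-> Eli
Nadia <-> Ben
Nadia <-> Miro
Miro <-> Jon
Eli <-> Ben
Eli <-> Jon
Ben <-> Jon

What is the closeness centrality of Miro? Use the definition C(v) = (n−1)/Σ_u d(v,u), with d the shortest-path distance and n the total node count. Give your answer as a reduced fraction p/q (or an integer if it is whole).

5/9

Distances from Miro: Arjun:3, Ben:2, Eli:2, Jon:1, Nadia:1. Sum = 9.
n = 6, so closeness = 5/9.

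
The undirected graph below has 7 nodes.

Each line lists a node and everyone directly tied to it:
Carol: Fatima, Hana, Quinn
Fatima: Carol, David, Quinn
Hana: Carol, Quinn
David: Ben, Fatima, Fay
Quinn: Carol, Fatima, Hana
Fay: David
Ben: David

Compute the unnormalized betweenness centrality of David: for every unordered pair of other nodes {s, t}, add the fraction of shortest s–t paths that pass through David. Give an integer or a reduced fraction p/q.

Pairs whose geodesics pass through David — Fay–Ben: 1; Fay–Hana: 2/2; Fay–Carol: 1; Fay–Quinn: 1; Fay–Fatima: 1; Ben–Hana: 2/2; Ben–Carol: 1; Ben–Quinn: 1; Ben–Fatima: 1.
All other pairs contribute 0.
Summing the contributions gives betweenness(David) = 9.

9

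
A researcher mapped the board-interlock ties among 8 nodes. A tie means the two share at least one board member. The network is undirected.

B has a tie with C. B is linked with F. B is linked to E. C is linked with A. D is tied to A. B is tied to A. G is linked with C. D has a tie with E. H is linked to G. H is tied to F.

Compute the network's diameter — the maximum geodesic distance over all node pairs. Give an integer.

Eccentricity of each node (its greatest distance to any other): A:3, B:2, C:2, D:4, E:3, F:3, G:3, H:4.
The maximum eccentricity is 4, realized for instance by the pair H–D via H – F – B – E – D. So the diameter is 4.

4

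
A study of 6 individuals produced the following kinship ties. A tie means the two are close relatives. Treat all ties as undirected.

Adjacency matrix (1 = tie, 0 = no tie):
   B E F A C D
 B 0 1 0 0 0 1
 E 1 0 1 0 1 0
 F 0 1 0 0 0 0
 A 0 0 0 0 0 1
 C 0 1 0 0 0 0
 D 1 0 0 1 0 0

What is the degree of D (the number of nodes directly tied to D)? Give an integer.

D is directly tied to A and B. That is 2 neighbors, so the degree of D is 2.

2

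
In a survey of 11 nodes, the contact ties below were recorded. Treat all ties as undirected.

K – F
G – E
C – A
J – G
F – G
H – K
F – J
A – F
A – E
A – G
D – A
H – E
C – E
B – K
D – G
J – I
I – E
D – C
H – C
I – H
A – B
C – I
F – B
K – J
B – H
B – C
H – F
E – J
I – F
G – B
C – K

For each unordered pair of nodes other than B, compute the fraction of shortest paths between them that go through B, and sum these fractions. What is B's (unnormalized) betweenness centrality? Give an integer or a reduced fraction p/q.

Pairs whose geodesics pass through B — G–C: 1/4; G–K: 1/3; G–H: 1/3; C–F: 1/5; K–A: 1/3; A–H: 1/4.
All other pairs contribute 0.
Summing the contributions gives betweenness(B) = 17/10.

17/10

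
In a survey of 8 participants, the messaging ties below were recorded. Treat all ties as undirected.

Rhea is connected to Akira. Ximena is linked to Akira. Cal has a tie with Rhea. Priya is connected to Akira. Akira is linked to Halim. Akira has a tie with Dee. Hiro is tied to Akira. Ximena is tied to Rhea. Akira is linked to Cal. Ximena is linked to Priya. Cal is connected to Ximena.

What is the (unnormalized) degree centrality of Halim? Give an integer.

Halim is directly tied to Akira. That is 1 neighbor, so the degree of Halim is 1.

1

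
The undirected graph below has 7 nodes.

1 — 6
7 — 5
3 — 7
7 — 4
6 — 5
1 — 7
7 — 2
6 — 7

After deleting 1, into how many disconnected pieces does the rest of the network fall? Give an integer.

1's neighbors (6 and 7) remain reachable from one another through other ties, so the rest of the network stays in one piece.

1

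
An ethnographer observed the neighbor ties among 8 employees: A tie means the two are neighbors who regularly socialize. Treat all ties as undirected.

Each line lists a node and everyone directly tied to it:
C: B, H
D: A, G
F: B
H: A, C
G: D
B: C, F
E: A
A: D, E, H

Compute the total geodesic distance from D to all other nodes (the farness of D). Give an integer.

Distances from D: A:1, B:4, C:3, E:2, F:5, G:1, H:2.
Sum = 1 + 4 + 3 + 2 + 5 + 1 + 2 = 18.

18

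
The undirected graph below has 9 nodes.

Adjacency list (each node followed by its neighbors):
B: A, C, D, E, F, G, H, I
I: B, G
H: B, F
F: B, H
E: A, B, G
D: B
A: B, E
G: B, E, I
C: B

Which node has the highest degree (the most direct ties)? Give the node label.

Degrees — A:2, B:8, C:1, D:1, E:3, F:2, G:3, H:2, I:2.
The maximum is 8, attained only by B.

B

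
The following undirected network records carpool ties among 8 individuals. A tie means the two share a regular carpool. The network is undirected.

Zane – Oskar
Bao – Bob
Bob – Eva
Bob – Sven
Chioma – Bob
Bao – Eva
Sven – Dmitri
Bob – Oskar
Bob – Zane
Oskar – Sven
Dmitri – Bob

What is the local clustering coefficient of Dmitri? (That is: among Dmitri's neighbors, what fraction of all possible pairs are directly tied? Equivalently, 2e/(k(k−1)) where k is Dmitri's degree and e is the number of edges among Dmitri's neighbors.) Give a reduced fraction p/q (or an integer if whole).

1

Dmitri's neighbors: Bob and Sven (k = 2).
Possible neighbor pairs: C(2,2) = 1. Edges among them: Bob–Sven → e = 1.
Clustering(Dmitri) = 1/1.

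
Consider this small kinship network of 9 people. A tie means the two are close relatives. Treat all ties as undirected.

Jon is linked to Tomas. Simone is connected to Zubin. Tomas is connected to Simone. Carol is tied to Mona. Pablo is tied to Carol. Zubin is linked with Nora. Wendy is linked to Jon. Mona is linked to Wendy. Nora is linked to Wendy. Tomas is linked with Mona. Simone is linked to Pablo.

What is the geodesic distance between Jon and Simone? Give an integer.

One shortest route is Jon – Tomas – Simone, which uses 2 edges, and Jon and Simone are not directly tied, so nothing shorter exists. So d(Jon,Simone) = 2.

2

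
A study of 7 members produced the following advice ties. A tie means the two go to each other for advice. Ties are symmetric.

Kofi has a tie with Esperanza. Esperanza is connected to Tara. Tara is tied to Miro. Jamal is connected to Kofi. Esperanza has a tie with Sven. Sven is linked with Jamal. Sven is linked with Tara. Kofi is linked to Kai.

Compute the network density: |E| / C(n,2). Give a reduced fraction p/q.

There are 8 edges and 7 nodes, so the maximum possible is C(7,2) = 21.
Density = 8/21.

8/21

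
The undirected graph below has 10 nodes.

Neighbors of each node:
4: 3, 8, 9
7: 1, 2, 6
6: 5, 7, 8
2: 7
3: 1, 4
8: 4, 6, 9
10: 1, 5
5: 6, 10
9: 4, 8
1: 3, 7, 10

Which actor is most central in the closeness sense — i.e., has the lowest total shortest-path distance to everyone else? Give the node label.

6

Farness (sum of distances to all others) for each node — 1:17, 2:25, 3:19, 4:20, 5:20, 6:16, 7:17, 8:18, 9:23, 10:21.
The smallest farness is 16, for 6, so 6 has the highest closeness.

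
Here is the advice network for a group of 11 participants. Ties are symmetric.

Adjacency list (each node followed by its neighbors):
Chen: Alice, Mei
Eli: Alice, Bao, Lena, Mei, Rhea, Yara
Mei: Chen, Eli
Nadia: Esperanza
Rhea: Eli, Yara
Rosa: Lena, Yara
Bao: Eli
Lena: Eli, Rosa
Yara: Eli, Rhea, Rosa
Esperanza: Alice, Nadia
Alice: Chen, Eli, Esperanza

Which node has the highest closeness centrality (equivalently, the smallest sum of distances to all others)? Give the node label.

Eli

Farness (sum of distances to all others) for each node — Alice:18, Bao:24, Chen:25, Eli:15, Esperanza:25, Lena:22, Mei:22, Nadia:34, Rhea:22, Rosa:28, Yara:21.
The smallest farness is 15, for Eli, so Eli has the highest closeness.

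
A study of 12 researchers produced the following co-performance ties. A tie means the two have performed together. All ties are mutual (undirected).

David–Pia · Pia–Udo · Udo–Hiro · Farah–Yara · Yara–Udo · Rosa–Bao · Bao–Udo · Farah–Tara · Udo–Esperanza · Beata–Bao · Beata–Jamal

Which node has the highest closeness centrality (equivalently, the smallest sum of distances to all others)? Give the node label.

Farness (sum of distances to all others) for each node — Bao:23, Beata:31, David:37, Esperanza:29, Farah:33, Hiro:29, Jamal:41, Pia:27, Rosa:33, Tara:43, Udo:19, Yara:25.
The smallest farness is 19, for Udo, so Udo has the highest closeness.

Udo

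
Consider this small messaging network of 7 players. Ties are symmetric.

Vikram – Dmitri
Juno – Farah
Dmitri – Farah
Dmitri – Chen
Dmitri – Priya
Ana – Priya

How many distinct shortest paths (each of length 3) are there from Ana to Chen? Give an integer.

1

The shortest distance is 3, and the only length-3 path is Ana–Priya–Dmitri–Chen. So there is exactly 1 shortest path.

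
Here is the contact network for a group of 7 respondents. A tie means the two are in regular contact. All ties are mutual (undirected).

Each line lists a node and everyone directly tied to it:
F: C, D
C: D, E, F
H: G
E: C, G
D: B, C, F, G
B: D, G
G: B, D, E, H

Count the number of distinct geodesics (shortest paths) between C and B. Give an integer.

1

The shortest distance is 2, and the only length-2 path is C–D–B. So there is exactly 1 shortest path.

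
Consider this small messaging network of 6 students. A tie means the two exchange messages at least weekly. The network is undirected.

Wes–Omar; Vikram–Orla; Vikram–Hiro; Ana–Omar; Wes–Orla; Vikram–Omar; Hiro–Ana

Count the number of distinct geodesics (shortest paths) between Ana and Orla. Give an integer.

3

The shortest distance is 3. The length-3 paths are: Ana–Omar–Wes–Orla; Ana–Omar–Vikram–Orla; Ana–Hiro–Vikram–Orla.
That gives 3 distinct shortest paths.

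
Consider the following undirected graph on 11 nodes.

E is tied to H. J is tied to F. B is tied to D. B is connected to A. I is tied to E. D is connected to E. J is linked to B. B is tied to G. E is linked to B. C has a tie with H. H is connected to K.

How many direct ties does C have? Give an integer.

C is directly tied to H. That is 1 neighbor, so the degree of C is 1.

1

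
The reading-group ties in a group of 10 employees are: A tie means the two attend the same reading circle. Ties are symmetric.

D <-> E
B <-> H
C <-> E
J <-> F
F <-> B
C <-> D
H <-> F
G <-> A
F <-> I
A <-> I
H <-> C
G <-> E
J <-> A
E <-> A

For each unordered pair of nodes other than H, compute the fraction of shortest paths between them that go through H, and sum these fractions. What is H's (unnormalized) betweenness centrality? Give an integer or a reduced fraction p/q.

Pairs whose geodesics pass through H — C–I: 1/2; C–J: 1/2; C–B: 1; C–F: 1; E–B: 1; E–F: 1/3; G–B: 1/3; D–B: 1; D–F: 1.
All other pairs contribute 0.
Summing the contributions gives betweenness(H) = 20/3.

20/3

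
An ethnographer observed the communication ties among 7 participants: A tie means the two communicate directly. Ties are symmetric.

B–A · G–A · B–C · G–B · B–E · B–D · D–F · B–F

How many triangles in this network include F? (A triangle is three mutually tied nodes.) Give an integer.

1

F's neighbors: B and D.
Neighbor pairs that are themselves tied: F–B–D. Each forms one triangle with F, for 1 in total.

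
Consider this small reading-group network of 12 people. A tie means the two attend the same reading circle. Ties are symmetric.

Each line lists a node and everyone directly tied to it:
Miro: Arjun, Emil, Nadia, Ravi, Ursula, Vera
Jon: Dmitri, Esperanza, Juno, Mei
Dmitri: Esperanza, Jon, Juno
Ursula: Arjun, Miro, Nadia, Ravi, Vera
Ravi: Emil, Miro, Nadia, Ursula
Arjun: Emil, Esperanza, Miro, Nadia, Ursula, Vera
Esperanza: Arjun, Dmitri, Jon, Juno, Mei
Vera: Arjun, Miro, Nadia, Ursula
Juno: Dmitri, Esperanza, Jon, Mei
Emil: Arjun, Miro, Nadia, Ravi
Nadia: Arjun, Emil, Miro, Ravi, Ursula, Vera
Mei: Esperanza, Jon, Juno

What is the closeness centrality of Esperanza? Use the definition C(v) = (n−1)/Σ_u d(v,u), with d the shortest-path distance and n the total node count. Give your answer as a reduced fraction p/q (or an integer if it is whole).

Distances from Esperanza: Arjun:1, Dmitri:1, Emil:2, Jon:1, Juno:1, Mei:1, Miro:2, Nadia:2, Ravi:3, Ursula:2, Vera:2. Sum = 18.
n = 12, so closeness = 11/18.

11/18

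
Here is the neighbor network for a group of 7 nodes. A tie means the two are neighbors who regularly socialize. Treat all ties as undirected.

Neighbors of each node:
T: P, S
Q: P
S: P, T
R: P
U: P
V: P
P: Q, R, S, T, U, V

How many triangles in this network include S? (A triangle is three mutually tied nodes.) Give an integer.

S's neighbors: P and T.
Neighbor pairs that are themselves tied: S–P–T. Each forms one triangle with S, for 1 in total.

1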